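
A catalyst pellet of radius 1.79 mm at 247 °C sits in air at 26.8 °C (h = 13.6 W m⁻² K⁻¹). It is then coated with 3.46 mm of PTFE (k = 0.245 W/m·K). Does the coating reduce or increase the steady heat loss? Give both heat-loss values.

Critical radius for a sphere: r_cr = 2k/h = 0.0360 m = 3.60 cm.
Outer radius after coating: r₂ = 0.00179 + 0.00346 = 0.00525 m.
Since r₁ < r_cr and r₂ ≤ r_cr, the coating moves toward the maximum at r_cr — heat loss rises.
Bare: R = 1/(4πr₁²h) = 1826 K/W; Q = 220.2/1826 = 0.121 W.
Coated: R = R_cond + R_conv = 331.9 K/W; Q = 220.2/331.9 = 0.663 W.

increases: 0.121 → 0.663 W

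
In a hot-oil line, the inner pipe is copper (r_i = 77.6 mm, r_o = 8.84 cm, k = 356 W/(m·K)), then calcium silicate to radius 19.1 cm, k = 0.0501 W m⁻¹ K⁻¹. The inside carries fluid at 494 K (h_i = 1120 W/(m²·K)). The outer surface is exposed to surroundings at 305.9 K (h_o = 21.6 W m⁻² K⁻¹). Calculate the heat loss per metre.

Treat each layer as a resistance in series:
  R'_conv,in = 1/(2πr h) = 1/(2π·0.0776·1120) = 0.001831 m·K/W
  R'_copper = ln(0.0884/0.0776)/(2πk) = 0.1303/(2π·356) = 5.825×10^-5 m·K/W
  R'_calcium silicate = ln(0.191/0.0884)/(2πk) = 0.7704/(2π·0.0501) = 2.447 m·K/W
  R'_conv,out = 1/(2πr h) = 1/(2π·0.191·21.6) = 0.03858 m·K/W
ΣR = 0.001831 + 5.825×10^-5 + 2.447 + 0.03858 = 2.487 m·K/W
Q' = ΔT/ΣR = (494 K − 305.9 K)/2.487 = 75.6 W/m

Q' = 75.6 W/m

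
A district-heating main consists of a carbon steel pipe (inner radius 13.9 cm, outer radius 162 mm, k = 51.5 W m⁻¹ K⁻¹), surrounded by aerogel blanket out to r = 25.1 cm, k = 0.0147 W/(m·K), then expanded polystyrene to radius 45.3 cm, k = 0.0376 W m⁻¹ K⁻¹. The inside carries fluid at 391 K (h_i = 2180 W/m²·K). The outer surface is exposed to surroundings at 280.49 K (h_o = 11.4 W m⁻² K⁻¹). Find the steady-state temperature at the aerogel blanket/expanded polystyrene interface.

Resistance network (inner→outer):
  R'_conv,in = 1/(2πr h) = 1/(2π·0.139·2180) = 5.252×10^-4 m·K/W
  R'_carbon steel = ln(0.162/0.139)/(2πk) = 0.1531/(2π·51.5) = 4.732×10^-4 m·K/W
  R'_aerogel blanket = ln(0.251/0.162)/(2πk) = 0.4379/(2π·0.0147) = 4.741 m·K/W
  R'_expanded polystyrene = ln(0.453/0.251)/(2πk) = 0.5904/(2π·0.0376) = 2.499 m·K/W
  R'_conv,out = 1/(2πr h) = 1/(2π·0.453·11.4) = 0.03082 m·K/W
ΣR = 5.252×10^-4 + 4.732×10^-4 + 4.741 + 2.499 + 0.03082 = 7.272 m·K/W
Q' = ΔT/ΣR = (391 K − 280.49 K)/7.272 = 15.20 W/m
From the inner boundary to the aerogel blanket/expanded polystyrene interface, ΣR_partial = 4.742 m·K/W.
T_interface = T_in − Q'·ΣR_partial = 391 K − (15.20)(4.742) = 318.9 K

T = 318.9 K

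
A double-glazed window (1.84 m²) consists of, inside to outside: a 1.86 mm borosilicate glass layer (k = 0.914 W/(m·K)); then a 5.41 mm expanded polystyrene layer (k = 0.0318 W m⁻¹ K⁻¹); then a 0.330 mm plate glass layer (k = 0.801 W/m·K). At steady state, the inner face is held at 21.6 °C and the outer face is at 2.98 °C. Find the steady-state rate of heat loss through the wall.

Q = 199 W

Treat each layer as a resistance in series:
  R_borosilicate glass = L/(kA) = 0.00186/(0.914·1.84) = 0.001106 K/W
  R_expanded polystyrene = L/(kA) = 0.00541/(0.0318·1.84) = 0.09246 K/W
  R_plate glass = L/(kA) = 3.30×10^-4/(0.801·1.84) = 2.239×10^-4 K/W
ΣR = 0.001106 + 0.09246 + 2.239×10^-4 = 0.09379 K/W
Q = ΔT/ΣR = (21.6 °C − 2.98 °C)/0.09379 = 199 W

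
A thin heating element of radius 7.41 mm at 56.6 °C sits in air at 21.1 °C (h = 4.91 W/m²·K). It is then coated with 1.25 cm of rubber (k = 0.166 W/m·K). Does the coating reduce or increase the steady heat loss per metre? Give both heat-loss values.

increases: 8.12 → 13.8 W/m

Critical radius for a cylinder: r_cr = k/h = 0.0338 m = 3.38 cm.
Outer radius after coating: r₂ = 0.00741 + 0.0125 = 0.01991 m.
Since r₁ < r_cr and r₂ ≤ r_cr, the coating moves toward the maximum at r_cr — heat loss rises.
Bare: R = 1/(2πr₁h) = 4.374 m·K/W; Q = 35.5/4.374 = 8.12 W/m.
Coated: R = R_cond + R_conv = 2.576 m·K/W; Q = 35.5/2.576 = 13.8 W/m.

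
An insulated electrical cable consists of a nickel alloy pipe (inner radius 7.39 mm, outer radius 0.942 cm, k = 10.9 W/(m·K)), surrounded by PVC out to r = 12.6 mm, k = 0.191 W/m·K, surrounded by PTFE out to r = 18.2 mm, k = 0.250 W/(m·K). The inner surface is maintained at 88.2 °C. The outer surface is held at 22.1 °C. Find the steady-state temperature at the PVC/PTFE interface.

T = 54.3 °C

Treat each layer as a resistance in series:
  R'_nickel alloy = ln(0.00942/0.00739)/(2πk) = 0.2427/(2π·10.9) = 0.003544 m·K/W
  R'_PVC = ln(0.0126/0.00942)/(2πk) = 0.2909/(2π·0.191) = 0.2424 m·K/W
  R'_PTFE = ln(0.0182/0.0126)/(2πk) = 0.3677/(2π·0.250) = 0.2341 m·K/W
ΣR = 0.003544 + 0.2424 + 0.2341 = 0.4800 m·K/W
Q' = ΔT/ΣR = (88.2 °C − 22.1 °C)/0.4800 = 137.7 W/m
From the inner boundary to the PVC/PTFE interface, ΣR_partial = 0.2459 m·K/W.
T_interface = T_in − Q'·ΣR_partial = 88.2 °C − (137.7)(0.2459) = 54.3 °C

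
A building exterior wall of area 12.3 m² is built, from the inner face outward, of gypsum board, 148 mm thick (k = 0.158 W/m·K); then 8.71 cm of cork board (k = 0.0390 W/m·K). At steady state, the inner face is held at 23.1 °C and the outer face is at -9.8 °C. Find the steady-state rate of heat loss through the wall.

Q = 128 W

Resistance network (inner→outer):
  R_gypsum board = L/(kA) = 0.148/(0.158·12.3) = 0.07616 K/W
  R_cork board = L/(kA) = 0.0871/(0.0390·12.3) = 0.1816 K/W
ΣR = 0.07616 + 0.1816 = 0.2578 K/W
Q = ΔT/ΣR = (23.1 °C − -9.8 °C)/0.2578 = 128 W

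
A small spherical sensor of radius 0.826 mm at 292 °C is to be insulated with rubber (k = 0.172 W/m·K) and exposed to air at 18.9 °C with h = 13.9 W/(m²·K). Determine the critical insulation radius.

For a sphere, r_cr = 2k_ins/h = 2·0.172/13.9 = 0.0247 m = 2.47 cm

r_cr = 2.47 cm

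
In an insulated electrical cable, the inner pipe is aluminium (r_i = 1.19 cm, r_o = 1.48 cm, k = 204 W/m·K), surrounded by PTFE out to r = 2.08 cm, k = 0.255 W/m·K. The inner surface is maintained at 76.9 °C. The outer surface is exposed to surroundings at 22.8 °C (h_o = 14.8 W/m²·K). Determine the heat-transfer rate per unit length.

Q' = 74.2 W/m

Treat each layer as a resistance in series:
  R'_aluminium = ln(0.0148/0.0119)/(2πk) = 0.2181/(2π·204) = 1.701×10^-4 m·K/W
  R'_PTFE = ln(0.0208/0.0148)/(2πk) = 0.3403/(2π·0.255) = 0.2124 m·K/W
  R'_conv,out = 1/(2πr h) = 1/(2π·0.0208·14.8) = 0.5170 m·K/W
ΣR = 1.701×10^-4 + 0.2124 + 0.5170 = 0.7296 m·K/W
Q' = ΔT/ΣR = (76.9 °C − 22.8 °C)/0.7296 = 74.2 W/m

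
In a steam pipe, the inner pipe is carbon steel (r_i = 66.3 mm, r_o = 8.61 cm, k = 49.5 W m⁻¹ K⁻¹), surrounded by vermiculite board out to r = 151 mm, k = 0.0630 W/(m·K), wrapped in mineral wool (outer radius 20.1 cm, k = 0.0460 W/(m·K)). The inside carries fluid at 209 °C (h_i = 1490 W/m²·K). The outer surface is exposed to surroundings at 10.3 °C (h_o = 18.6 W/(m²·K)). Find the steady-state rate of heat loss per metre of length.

Q' = 81.0 W/m

Resistance network (inner→outer):
  R'_conv,in = 1/(2πr h) = 1/(2π·0.0663·1490) = 0.001611 m·K/W
  R'_carbon steel = ln(0.0861/0.0663)/(2πk) = 0.2613/(2π·49.5) = 8.402×10^-4 m·K/W
  R'_vermiculite board = ln(0.151/0.0861)/(2πk) = 0.5618/(2π·0.0630) = 1.419 m·K/W
  R'_mineral wool = ln(0.201/0.151)/(2πk) = 0.2860/(2π·0.0460) = 0.9896 m·K/W
  R'_conv,out = 1/(2πr h) = 1/(2π·0.201·18.6) = 0.04257 m·K/W
ΣR = 0.001611 + 8.402×10^-4 + 1.419 + 0.9896 + 0.04257 = 2.454 m·K/W
Q' = ΔT/ΣR = (209 °C − 10.3 °C)/2.454 = 81.0 W/m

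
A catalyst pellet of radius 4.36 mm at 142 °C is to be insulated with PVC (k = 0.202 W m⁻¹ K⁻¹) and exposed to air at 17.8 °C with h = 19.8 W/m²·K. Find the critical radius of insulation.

r_cr = 2.04 cm

For a sphere, r_cr = 2k_ins/h = 2·0.202/19.8 = 0.0204 m = 2.04 cm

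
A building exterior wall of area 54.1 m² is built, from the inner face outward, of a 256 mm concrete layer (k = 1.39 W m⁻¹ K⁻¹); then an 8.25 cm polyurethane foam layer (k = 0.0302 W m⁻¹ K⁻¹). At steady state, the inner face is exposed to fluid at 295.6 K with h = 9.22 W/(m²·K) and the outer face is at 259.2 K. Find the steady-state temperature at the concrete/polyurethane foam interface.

Series thermal resistances, inner to outer:
  R_conv,in = 1/(hA) = 1/(9.22·54.1) = 0.002005 K/W
  R_concrete = L/(kA) = 0.256/(1.39·54.1) = 0.003404 K/W
  R_polyurethane foam = L/(kA) = 0.0825/(0.0302·54.1) = 0.05050 K/W
ΣR = 0.002005 + 0.003404 + 0.05050 = 0.05591 K/W
Q = ΔT/ΣR = (295.6 K − 259.2 K)/0.05591 = 651.0 W
From the inner boundary to the concrete/polyurethane foam interface, ΣR_partial = 0.005409 K/W.
T_interface = T_in − Q·ΣR_partial = 295.6 K − (651.0)(0.005409) = 292.1 K

T = 292.1 K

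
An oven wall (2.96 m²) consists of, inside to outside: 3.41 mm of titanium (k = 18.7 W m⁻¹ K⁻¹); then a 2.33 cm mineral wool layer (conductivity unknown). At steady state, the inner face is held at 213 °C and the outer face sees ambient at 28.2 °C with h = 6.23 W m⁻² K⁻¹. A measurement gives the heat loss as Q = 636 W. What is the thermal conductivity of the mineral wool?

ΣR = ΔT/Q = |213 − 28.2|/636 = 0.2906 K/W
Known resistances:
  R_titanium = L/(kA) = 0.00341/(18.7·2.96) = 6.161×10^-5 K/W
  R_conv,out = 1/(hA) = 1/(6.23·2.96) = 0.05423 K/W
R_mineral wool = ΣR − ΣR_known = 0.2906 − 0.05429 = 0.2363 K/W
L/(kA) = 0.2363 ⇒ k = 0.0233/(0.2363·2.96) = 0.0333 W/m·K

k = 0.0333 W/m·K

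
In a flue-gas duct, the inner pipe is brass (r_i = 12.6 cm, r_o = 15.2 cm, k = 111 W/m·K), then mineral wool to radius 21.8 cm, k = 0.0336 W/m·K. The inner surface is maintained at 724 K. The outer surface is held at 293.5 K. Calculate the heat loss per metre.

Resistance network (inner→outer):
  R'_brass = ln(0.152/0.126)/(2πk) = 0.1876/(2π·111) = 2.690×10^-4 m·K/W
  R'_mineral wool = ln(0.218/0.152)/(2πk) = 0.3606/(2π·0.0336) = 1.708 m·K/W
ΣR = 2.690×10^-4 + 1.708 = 1.708 m·K/W
Q' = ΔT/ΣR = (724 K − 293.5 K)/1.708 = 252 W/m

Q' = 252 W/m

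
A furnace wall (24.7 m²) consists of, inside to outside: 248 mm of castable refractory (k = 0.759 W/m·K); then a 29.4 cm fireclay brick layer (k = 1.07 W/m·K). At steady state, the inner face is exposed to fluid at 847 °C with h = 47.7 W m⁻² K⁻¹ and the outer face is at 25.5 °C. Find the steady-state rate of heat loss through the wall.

Series thermal resistances, inner to outer:
  R_conv,in = 1/(hA) = 1/(47.7·24.7) = 8.488×10^-4 K/W
  R_castable refractory = L/(kA) = 0.248/(0.759·24.7) = 0.01323 K/W
  R_fireclay brick = L/(kA) = 0.294/(1.07·24.7) = 0.01112 K/W
ΣR = 8.488×10^-4 + 0.01323 + 0.01112 = 0.02520 K/W
Q = ΔT/ΣR = (847 °C − 25.5 °C)/0.02520 = 32600 W

Q = 32600 W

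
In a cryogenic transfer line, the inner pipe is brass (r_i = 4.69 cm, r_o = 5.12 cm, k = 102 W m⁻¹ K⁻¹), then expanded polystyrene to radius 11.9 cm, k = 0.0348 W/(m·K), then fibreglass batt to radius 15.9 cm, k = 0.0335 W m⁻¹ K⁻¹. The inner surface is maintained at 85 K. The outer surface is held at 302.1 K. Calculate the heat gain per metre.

Resistance network (inner→outer):
  R'_brass = ln(0.0512/0.0469)/(2πk) = 0.08772/(2π·102) = 1.369×10^-4 m·K/W
  R'_expanded polystyrene = ln(0.119/0.0512)/(2πk) = 0.8434/(2π·0.0348) = 3.857 m·K/W
  R'_fibreglass batt = ln(0.159/0.119)/(2πk) = 0.2898/(2π·0.0335) = 1.377 m·K/W
ΣR = 1.369×10^-4 + 3.857 + 1.377 = 5.234 m·K/W
Q' = ΔT/ΣR = (85 K − 302.1 K)/5.234 = -41.5 W/m
(Negative Q' ⇒ heat flows inward; heat gain = 41.5 W/m.)

Q' = 41.5 W/m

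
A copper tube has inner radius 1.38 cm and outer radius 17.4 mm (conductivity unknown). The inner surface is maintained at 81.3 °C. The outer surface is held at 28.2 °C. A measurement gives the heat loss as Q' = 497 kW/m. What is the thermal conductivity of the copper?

ΣR = ΔT/Q' = |81.3 − 28.2|/4.97×10^5 = 1.068×10^-4 m·K/W
ln(r₂/r₁)/(2πk) = 1.068×10^-4 ⇒ k = 0.2318/(2π·1.068×10^-4) = 345 W/m·K

k = 345 W/m·K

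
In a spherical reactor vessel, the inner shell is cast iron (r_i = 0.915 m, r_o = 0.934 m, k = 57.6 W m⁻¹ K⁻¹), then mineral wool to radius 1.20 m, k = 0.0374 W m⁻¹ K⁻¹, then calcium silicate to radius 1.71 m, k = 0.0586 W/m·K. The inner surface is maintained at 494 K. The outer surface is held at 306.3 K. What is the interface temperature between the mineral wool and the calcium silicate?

Treat each layer as a resistance in series:
  R_cast iron = (1/0.915 − 1/0.934)/(4πk) = 0.02223/(4π·57.6) = 3.072×10^-5 K/W
  R_mineral wool = (1/0.934 − 1/1.20)/(4πk) = 0.2373/(4π·0.0374) = 0.5050 K/W
  R_calcium silicate = (1/1.20 − 1/1.71)/(4πk) = 0.2485/(4π·0.0586) = 0.3375 K/W
ΣR = 3.072×10^-5 + 0.5050 + 0.3375 = 0.8425 K/W
Q = ΔT/ΣR = (494 K − 306.3 K)/0.8425 = 222.8 W
From the inner boundary to the mineral wool/calcium silicate interface, ΣR_partial = 0.5050 K/W.
T_interface = T_in − Q·ΣR_partial = 494 K − (222.8)(0.5050) = 381 K

T = 381 K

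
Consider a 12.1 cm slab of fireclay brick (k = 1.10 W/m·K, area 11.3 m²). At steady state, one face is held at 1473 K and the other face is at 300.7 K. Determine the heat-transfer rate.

Q = 120 kW

Q = kA·ΔT/L = 1.10 × 11.3 × |1473 K − 300.7 K| / 0.121 = 1.20×10^5 W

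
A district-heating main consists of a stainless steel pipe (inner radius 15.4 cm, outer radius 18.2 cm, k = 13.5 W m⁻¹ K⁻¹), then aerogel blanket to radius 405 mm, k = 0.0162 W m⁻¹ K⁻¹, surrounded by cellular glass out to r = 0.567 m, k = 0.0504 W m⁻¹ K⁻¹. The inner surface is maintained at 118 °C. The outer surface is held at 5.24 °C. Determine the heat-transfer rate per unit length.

Q' = 12.6 W/m

Series thermal resistances, inner to outer:
  R'_stainless steel = ln(0.182/0.154)/(2πk) = 0.1671/(2π·13.5) = 0.001969 m·K/W
  R'_aerogel blanket = ln(0.405/0.182)/(2πk) = 0.7999/(2π·0.0162) = 7.858 m·K/W
  R'_cellular glass = ln(0.567/0.405)/(2πk) = 0.3365/(2π·0.0504) = 1.063 m·K/W
ΣR = 0.001969 + 7.858 + 1.063 = 8.923 m·K/W
Q' = ΔT/ΣR = (118 °C − 5.24 °C)/8.923 = 12.6 W/m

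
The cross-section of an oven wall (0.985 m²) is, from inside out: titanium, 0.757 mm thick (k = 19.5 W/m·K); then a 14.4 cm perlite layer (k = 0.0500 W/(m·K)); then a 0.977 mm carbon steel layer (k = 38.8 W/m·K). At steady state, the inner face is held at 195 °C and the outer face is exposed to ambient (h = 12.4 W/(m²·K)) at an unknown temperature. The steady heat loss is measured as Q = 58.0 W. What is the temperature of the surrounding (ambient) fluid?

Sum the resistances:
  R_titanium = L/(kA) = 7.57×10^-4/(19.5·0.985) = 3.941×10^-5 K/W
  R_perlite = L/(kA) = 0.144/(0.0500·0.985) = 2.924 K/W
  R_carbon steel = L/(kA) = 9.77×10^-4/(38.8·0.985) = 2.556×10^-5 K/W
  R_conv,out = 1/(hA) = 1/(12.4·0.985) = 0.08187 K/W
ΣR = 3.006 K/W
ΔT = Q·ΣR = 58.0 × 3.006 = 174.3 K
Heat flows outward, so T_out = T_in − ΔT = 195 − 174.3 = 20.7 °C

T_out = 20.7 °C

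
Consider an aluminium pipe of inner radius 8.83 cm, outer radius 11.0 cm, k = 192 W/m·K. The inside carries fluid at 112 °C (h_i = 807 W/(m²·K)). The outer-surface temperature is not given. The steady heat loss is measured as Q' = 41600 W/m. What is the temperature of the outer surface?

Series resistances:
  R'_conv,in = 1/(2πr h) = 1/(2π·0.0883·807) = 0.002233 m·K/W
  R'_aluminium = ln(0.110/0.0883)/(2πk) = 0.2197/(2π·192) = 1.821×10^-4 m·K/W
ΣR = 0.002416 m·K/W
ΔT = Q'·ΣR = 41600 × 0.002416 = 100.5 K
Heat flows outward, so T_out = T_in − ΔT = 112 − 100.5 = 11.5 °C

T_out = 11.5 °C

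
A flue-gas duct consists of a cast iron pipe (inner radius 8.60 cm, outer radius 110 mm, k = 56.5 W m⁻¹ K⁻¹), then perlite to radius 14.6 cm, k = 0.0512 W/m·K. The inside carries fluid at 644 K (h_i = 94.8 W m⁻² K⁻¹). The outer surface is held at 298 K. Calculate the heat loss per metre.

Resistance network (inner→outer):
  R'_conv,in = 1/(2πr h) = 1/(2π·0.0860·94.8) = 0.01952 m·K/W
  R'_cast iron = ln(0.110/0.0860)/(2πk) = 0.2461/(2π·56.5) = 6.933×10^-4 m·K/W
  R'_perlite = ln(0.146/0.110)/(2πk) = 0.2831/(2π·0.0512) = 0.8801 m·K/W
ΣR = 0.01952 + 6.933×10^-4 + 0.8801 = 0.9003 m·K/W
Q' = ΔT/ΣR = (644 K − 298 K)/0.9003 = 384 W/m

Q' = 384 W/m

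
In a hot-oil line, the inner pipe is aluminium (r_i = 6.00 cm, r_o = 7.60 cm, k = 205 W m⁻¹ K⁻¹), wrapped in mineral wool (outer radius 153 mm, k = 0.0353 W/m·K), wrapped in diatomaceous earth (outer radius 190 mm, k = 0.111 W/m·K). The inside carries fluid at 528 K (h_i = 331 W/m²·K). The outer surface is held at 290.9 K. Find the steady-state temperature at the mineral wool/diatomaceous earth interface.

T = 312.1 K

Treat each layer as a resistance in series:
  R'_conv,in = 1/(2πr h) = 1/(2π·0.0600·331) = 0.008014 m·K/W
  R'_aluminium = ln(0.0760/0.0600)/(2πk) = 0.2364/(2π·205) = 1.835×10^-4 m·K/W
  R'_mineral wool = ln(0.153/0.0760)/(2πk) = 0.6997/(2π·0.0353) = 3.155 m·K/W
  R'_diatomaceous earth = ln(0.190/0.153)/(2πk) = 0.2166/(2π·0.111) = 0.3105 m·K/W
ΣR = 0.008014 + 1.835×10^-4 + 3.155 + 0.3105 = 3.474 m·K/W
Q' = ΔT/ΣR = (528 K − 290.9 K)/3.474 = 68.25 W/m
From the inner boundary to the mineral wool/diatomaceous earth interface, ΣR_partial = 3.163 m·K/W.
T_interface = T_in − Q'·ΣR_partial = 528 K − (68.25)(3.163) = 312.1 K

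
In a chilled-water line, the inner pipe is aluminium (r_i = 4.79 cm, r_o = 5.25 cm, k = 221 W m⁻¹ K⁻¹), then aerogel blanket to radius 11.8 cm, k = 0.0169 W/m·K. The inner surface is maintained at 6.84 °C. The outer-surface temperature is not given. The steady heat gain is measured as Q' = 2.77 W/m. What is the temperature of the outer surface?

T_out = 28.0 °C

Sum the resistances:
  R'_aluminium = ln(0.0525/0.0479)/(2πk) = 0.09170/(2π·221) = 6.604×10^-5 m·K/W
  R'_aerogel blanket = ln(0.118/0.0525)/(2πk) = 0.8099/(2π·0.0169) = 7.627 m·K/W
ΣR = 7.627 m·K/W
ΔT = Q'·ΣR = 2.77 × 7.627 = 21.13 K
Heat flows inward, so T_out = T_in + ΔT = 6.84 + 21.13 = 28.0 °C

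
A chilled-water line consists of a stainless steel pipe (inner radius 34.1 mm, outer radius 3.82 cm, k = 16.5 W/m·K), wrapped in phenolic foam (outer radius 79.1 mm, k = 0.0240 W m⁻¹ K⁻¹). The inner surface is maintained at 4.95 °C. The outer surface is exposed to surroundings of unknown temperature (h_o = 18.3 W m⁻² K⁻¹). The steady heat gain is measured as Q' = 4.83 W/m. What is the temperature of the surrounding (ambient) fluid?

Sum the resistances:
  R'_stainless steel = ln(0.0382/0.0341)/(2πk) = 0.1135/(2π·16.5) = 0.001095 m·K/W
  R'_phenolic foam = ln(0.0791/0.0382)/(2πk) = 0.7279/(2π·0.0240) = 4.827 m·K/W
  R'_conv,out = 1/(2πr h) = 1/(2π·0.0791·18.3) = 0.1099 m·K/W
ΣR = 4.938 m·K/W
ΔT = Q'·ΣR = 4.83 × 4.938 = 23.85 K
Heat flows inward, so T_out = T_in + ΔT = 4.95 + 23.85 = 28.8 °C

T_out = 28.8 °C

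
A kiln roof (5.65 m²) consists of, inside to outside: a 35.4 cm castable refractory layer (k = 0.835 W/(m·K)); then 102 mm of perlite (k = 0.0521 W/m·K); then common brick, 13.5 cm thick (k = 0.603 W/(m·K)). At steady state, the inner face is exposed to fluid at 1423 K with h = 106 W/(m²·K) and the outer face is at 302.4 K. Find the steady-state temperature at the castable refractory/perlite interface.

T = 1237 K

Treat each layer as a resistance in series:
  R_conv,in = 1/(hA) = 1/(106·5.65) = 0.001670 K/W
  R_castable refractory = L/(kA) = 0.354/(0.835·5.65) = 0.07504 K/W
  R_perlite = L/(kA) = 0.102/(0.0521·5.65) = 0.3465 K/W
  R_common brick = L/(kA) = 0.135/(0.603·5.65) = 0.03962 K/W
ΣR = 0.001670 + 0.07504 + 0.3465 + 0.03962 = 0.4628 K/W
Q = ΔT/ΣR = (1423 K − 302.4 K)/0.4628 = 2421 W
From the inner boundary to the castable refractory/perlite interface, ΣR_partial = 0.07671 K/W.
T_interface = T_in − Q·ΣR_partial = 1423 K − (2421)(0.07671) = 1237 K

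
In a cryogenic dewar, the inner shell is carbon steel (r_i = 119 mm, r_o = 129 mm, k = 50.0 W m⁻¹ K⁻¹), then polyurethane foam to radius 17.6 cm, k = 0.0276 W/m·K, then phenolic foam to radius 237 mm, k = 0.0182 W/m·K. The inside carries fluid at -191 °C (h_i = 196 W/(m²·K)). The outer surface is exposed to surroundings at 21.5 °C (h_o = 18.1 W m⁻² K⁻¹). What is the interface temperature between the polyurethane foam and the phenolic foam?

T = -88.8 °C

Treat each layer as a resistance in series:
  R_conv,in = 1/(4πr²h) = 1/(4π·0.119²·196) = 0.02867 K/W
  R_carbon steel = (1/0.119 − 1/0.129)/(4πk) = 0.6514/(4π·50.0) = 0.001037 K/W
  R_polyurethane foam = (1/0.129 − 1/0.176)/(4πk) = 2.070/(4π·0.0276) = 5.969 K/W
  R_phenolic foam = (1/0.176 − 1/0.237)/(4πk) = 1.462/(4π·0.0182) = 6.394 K/W
  R_conv,out = 1/(4πr²h) = 1/(4π·0.237²·18.1) = 0.07827 K/W
ΣR = 0.02867 + 0.001037 + 5.969 + 6.394 + 0.07827 = 12.47 K/W
Q = ΔT/ΣR = (-191 °C − 21.5 °C)/12.47 = -17.04 W
From the inner boundary to the polyurethane foam/phenolic foam interface, ΣR_partial = 5.999 K/W.
T_interface = T_in − Q·ΣR_partial = -191 °C − (-17.04)(5.999) = -88.8 °C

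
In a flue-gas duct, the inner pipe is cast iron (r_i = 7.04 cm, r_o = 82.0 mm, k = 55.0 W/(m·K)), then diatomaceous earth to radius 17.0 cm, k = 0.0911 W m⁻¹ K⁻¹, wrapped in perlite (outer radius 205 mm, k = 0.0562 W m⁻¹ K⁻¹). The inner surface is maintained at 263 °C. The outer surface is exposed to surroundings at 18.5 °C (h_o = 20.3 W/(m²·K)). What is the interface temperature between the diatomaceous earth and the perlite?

T = 93.9 °C

Treat each layer as a resistance in series:
  R'_cast iron = ln(0.0820/0.0704)/(2πk) = 0.1525/(2π·55.0) = 4.414×10^-4 m·K/W
  R'_diatomaceous earth = ln(0.170/0.0820)/(2πk) = 0.7291/(2π·0.0911) = 1.274 m·K/W
  R'_perlite = ln(0.205/0.170)/(2πk) = 0.1872/(2π·0.0562) = 0.5302 m·K/W
  R'_conv,out = 1/(2πr h) = 1/(2π·0.205·20.3) = 0.03824 m·K/W
ΣR = 4.414×10^-4 + 1.274 + 0.5302 + 0.03824 = 1.843 m·K/W
Q' = ΔT/ΣR = (263 °C − 18.5 °C)/1.843 = 132.7 W/m
From the inner boundary to the diatomaceous earth/perlite interface, ΣR_partial = 1.274 m·K/W.
T_interface = T_in − Q'·ΣR_partial = 263 °C − (132.7)(1.274) = 93.9 °C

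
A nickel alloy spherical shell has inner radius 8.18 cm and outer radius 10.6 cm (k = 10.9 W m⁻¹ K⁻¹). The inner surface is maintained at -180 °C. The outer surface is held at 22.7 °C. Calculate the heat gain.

Q = 4πk·ΔT/(1/r₁ − 1/r₂) = 4π × 10.9 × 202.7 / (1/0.0818 − 1/0.106) = 9950 W

Q = 9.95 kW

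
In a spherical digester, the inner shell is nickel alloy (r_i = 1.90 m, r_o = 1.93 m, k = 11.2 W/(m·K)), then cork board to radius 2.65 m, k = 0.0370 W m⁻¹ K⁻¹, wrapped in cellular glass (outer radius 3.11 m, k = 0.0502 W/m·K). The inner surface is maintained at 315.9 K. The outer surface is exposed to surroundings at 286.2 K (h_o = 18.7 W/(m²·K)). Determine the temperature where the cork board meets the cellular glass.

T = 292.9 K

Series thermal resistances, inner to outer:
  R_nickel alloy = (1/1.90 − 1/1.93)/(4πk) = 0.008181/(4π·11.2) = 5.813×10^-5 K/W
  R_cork board = (1/1.93 − 1/2.65)/(4πk) = 0.1408/(4π·0.0370) = 0.3028 K/W
  R_cellular glass = (1/2.65 − 1/3.11)/(4πk) = 0.05582/(4π·0.0502) = 0.08848 K/W
  R_conv,out = 1/(4πr²h) = 1/(4π·3.11²·18.7) = 4.400×10^-4 K/W
ΣR = 5.813×10^-5 + 0.3028 + 0.08848 + 4.400×10^-4 = 0.3918 K/W
Q = ΔT/ΣR = (315.9 K − 286.2 K)/0.3918 = 75.80 W
From the inner boundary to the cork board/cellular glass interface, ΣR_partial = 0.3029 K/W.
T_interface = T_in − Q·ΣR_partial = 315.9 K − (75.80)(0.3029) = 292.9 K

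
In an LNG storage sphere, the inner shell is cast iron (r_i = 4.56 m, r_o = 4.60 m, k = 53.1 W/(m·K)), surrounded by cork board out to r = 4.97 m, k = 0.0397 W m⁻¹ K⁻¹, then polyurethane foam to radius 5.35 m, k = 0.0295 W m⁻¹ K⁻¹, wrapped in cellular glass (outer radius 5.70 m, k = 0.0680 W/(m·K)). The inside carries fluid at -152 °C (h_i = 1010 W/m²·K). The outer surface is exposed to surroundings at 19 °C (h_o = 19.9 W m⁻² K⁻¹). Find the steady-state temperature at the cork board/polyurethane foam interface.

Treat each layer as a resistance in series:
  R_conv,in = 1/(4πr²h) = 1/(4π·4.56²·1010) = 3.789×10^-6 K/W
  R_cast iron = (1/4.56 − 1/4.60)/(4πk) = 0.001907/(4π·53.1) = 2.858×10^-6 K/W
  R_cork board = (1/4.60 − 1/4.97)/(4πk) = 0.01618/(4π·0.0397) = 0.03244 K/W
  R_polyurethane foam = (1/4.97 − 1/5.35)/(4πk) = 0.01429/(4π·0.0295) = 0.03855 K/W
  R_cellular glass = (1/5.35 − 1/5.70)/(4πk) = 0.01148/(4π·0.0680) = 0.01343 K/W
  R_conv,out = 1/(4πr²h) = 1/(4π·5.70²·19.9) = 1.231×10^-4 K/W
ΣR = 3.789×10^-6 + 2.858×10^-6 + 0.03244 + 0.03855 + 0.01343 + 1.231×10^-4 = 0.08455 K/W
Q = ΔT/ΣR = (-152 °C − 19 °C)/0.08455 = -2022 W
From the inner boundary to the cork board/polyurethane foam interface, ΣR_partial = 0.03245 K/W.
T_interface = T_in − Q·ΣR_partial = -152 °C − (-2022)(0.03245) = -86.4 °C

T = -86.4 °C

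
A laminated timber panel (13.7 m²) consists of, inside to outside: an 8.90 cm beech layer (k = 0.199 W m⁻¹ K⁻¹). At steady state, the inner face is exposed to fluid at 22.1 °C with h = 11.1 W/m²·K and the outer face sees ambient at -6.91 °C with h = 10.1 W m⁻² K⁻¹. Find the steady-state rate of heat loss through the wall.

Q = 625 W

Series thermal resistances, inner to outer:
  R_conv,in = 1/(hA) = 1/(11.1·13.7) = 0.006576 K/W
  R_beech = L/(kA) = 0.0890/(0.199·13.7) = 0.03264 K/W
  R_conv,out = 1/(hA) = 1/(10.1·13.7) = 0.007227 K/W
ΣR = 0.006576 + 0.03264 + 0.007227 = 0.04644 K/W
Q = ΔT/ΣR = (22.1 °C − -6.91 °C)/0.04644 = 625 W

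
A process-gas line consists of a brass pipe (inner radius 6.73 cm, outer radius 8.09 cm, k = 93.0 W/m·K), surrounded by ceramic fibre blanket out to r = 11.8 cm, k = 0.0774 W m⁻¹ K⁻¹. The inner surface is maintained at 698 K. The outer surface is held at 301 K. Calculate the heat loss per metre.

Q' = 511 W/m

Resistance network (inner→outer):
  R'_brass = ln(0.0809/0.0673)/(2πk) = 0.1841/(2π·93.0) = 3.150×10^-4 m·K/W
  R'_ceramic fibre blanket = ln(0.118/0.0809)/(2πk) = 0.3775/(2π·0.0774) = 0.7762 m·K/W
ΣR = 3.150×10^-4 + 0.7762 = 0.7765 m·K/W
Q' = ΔT/ΣR = (698 K − 301 K)/0.7765 = 511 W/m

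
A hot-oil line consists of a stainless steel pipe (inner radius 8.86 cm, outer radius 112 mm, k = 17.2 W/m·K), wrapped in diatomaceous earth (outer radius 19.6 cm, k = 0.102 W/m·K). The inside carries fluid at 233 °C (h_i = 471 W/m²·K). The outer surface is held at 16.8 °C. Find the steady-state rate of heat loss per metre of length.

Q' = 246 W/m

Resistance network (inner→outer):
  R'_conv,in = 1/(2πr h) = 1/(2π·0.0886·471) = 0.003814 m·K/W
  R'_stainless steel = ln(0.112/0.0886)/(2πk) = 0.2344/(2π·17.2) = 0.002169 m·K/W
  R'_diatomaceous earth = ln(0.196/0.112)/(2πk) = 0.5596/(2π·0.102) = 0.8732 m·K/W
ΣR = 0.003814 + 0.002169 + 0.8732 = 0.8792 m·K/W
Q' = ΔT/ΣR = (233 °C − 16.8 °C)/0.8792 = 246 W/m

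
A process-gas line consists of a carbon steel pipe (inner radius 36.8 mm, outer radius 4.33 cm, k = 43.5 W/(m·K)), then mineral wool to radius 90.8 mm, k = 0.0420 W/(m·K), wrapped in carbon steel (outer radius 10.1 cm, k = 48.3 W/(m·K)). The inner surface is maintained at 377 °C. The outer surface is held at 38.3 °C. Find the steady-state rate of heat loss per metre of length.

Q' = 121 W/m

Treat each layer as a resistance in series:
  R'_carbon steel = ln(0.0433/0.0368)/(2πk) = 0.1627/(2π·43.5) = 5.951×10^-4 m·K/W
  R'_mineral wool = ln(0.0908/0.0433)/(2πk) = 0.7405/(2π·0.0420) = 2.806 m·K/W
  R'_carbon steel = ln(0.101/0.0908)/(2πk) = 0.1065/(2π·48.3) = 3.508×10^-4 m·K/W
ΣR = 5.951×10^-4 + 2.806 + 3.508×10^-4 = 2.807 m·K/W
Q' = ΔT/ΣR = (377 °C − 38.3 °C)/2.807 = 121 W/m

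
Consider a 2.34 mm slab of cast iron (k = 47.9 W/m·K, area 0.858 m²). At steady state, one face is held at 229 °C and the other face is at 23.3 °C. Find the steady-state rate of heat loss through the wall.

Q = 3610 kW

Q = kA·ΔT/L = 47.9 × 0.858 × |229 °C − 23.3 °C| / 0.00234 = 3.61×10^6 W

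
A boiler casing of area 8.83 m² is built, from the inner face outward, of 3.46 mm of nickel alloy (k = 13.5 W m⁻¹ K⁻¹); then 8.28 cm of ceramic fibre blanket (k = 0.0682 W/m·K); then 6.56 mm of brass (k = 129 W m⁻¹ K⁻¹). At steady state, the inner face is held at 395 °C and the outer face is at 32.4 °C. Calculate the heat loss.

Q = 2640 W

Resistance network (inner→outer):
  R_nickel alloy = L/(kA) = 0.00346/(13.5·8.83) = 2.903×10^-5 K/W
  R_ceramic fibre blanket = L/(kA) = 0.0828/(0.0682·8.83) = 0.1375 K/W
  R_brass = L/(kA) = 0.00656/(129·8.83) = 5.759×10^-6 K/W
ΣR = 2.903×10^-5 + 0.1375 + 5.759×10^-6 = 0.1375 K/W
Q = ΔT/ΣR = (395 °C − 32.4 °C)/0.1375 = 2640 W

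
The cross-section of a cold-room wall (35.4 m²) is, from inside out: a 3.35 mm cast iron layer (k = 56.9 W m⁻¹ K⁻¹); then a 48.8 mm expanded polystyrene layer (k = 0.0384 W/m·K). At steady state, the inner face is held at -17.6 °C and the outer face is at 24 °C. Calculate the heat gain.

Series thermal resistances, inner to outer:
  R_cast iron = L/(kA) = 0.00335/(56.9·35.4) = 1.663×10^-6 K/W
  R_expanded polystyrene = L/(kA) = 0.0488/(0.0384·35.4) = 0.03590 K/W
ΣR = 1.663×10^-6 + 0.03590 = 0.03590 K/W
Q = ΔT/ΣR = (-17.6 °C − 24 °C)/0.03590 = -1160 W
(Negative Q ⇒ heat flows inward; heat gain = 1160 W.)

Q = 1160 W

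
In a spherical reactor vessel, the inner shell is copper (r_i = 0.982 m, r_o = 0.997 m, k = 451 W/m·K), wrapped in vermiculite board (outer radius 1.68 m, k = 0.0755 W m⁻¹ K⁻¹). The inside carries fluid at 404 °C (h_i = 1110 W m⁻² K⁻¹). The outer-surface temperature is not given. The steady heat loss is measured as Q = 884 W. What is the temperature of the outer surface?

Series resistances:
  R_conv,in = 1/(4πr²h) = 1/(4π·0.982²·1110) = 7.434×10^-5 K/W
  R_copper = (1/0.982 − 1/0.997)/(4πk) = 0.01532/(4π·451) = 2.703×10^-6 K/W
  R_vermiculite board = (1/0.997 − 1/1.68)/(4πk) = 0.4078/(4π·0.0755) = 0.4298 K/W
ΣR = 0.4299 K/W
ΔT = Q·ΣR = 884 × 0.4299 = 380.0 K
Heat flows outward, so T_out = T_in − ΔT = 404 − 380.0 = 24.0 °C

T_out = 24.0 °C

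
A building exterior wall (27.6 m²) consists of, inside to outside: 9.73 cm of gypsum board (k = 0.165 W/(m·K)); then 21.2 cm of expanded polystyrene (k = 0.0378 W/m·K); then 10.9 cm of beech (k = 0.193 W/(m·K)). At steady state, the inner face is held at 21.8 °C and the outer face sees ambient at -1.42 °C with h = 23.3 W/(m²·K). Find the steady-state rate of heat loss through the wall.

Series thermal resistances, inner to outer:
  R_gypsum board = L/(kA) = 0.0973/(0.165·27.6) = 0.02137 K/W
  R_expanded polystyrene = L/(kA) = 0.212/(0.0378·27.6) = 0.2032 K/W
  R_beech = L/(kA) = 0.109/(0.193·27.6) = 0.02046 K/W
  R_conv,out = 1/(hA) = 1/(23.3·27.6) = 0.001555 K/W
ΣR = 0.02137 + 0.2032 + 0.02046 + 0.001555 = 0.2466 K/W
Q = ΔT/ΣR = (21.8 °C − -1.42 °C)/0.2466 = 94.2 W

Q = 94.2 W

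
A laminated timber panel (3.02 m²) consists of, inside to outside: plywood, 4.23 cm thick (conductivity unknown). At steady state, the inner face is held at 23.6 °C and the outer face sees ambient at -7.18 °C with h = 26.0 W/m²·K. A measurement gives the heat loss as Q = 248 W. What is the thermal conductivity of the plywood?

ΣR = ΔT/Q = |23.6 − -7.18|/248 = 0.1241 K/W
Known resistances:
  R_conv,out = 1/(hA) = 1/(26.0·3.02) = 0.01274 K/W
R_plywood = ΣR − ΣR_known = 0.1241 − 0.01274 = 0.1114 K/W
L/(kA) = 0.1114 ⇒ k = 0.0423/(0.1114·3.02) = 0.126 W/m·K

k = 0.126 W/m·K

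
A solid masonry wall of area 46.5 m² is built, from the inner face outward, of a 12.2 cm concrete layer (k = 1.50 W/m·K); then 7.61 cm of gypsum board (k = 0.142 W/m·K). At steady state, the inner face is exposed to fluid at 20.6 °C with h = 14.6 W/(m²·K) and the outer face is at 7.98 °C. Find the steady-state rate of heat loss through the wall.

Series thermal resistances, inner to outer:
  R_conv,in = 1/(hA) = 1/(14.6·46.5) = 0.001473 K/W
  R_concrete = L/(kA) = 0.122/(1.50·46.5) = 0.001749 K/W
  R_gypsum board = L/(kA) = 0.0761/(0.142·46.5) = 0.01153 K/W
ΣR = 0.001473 + 0.001749 + 0.01153 = 0.01475 K/W
Q = ΔT/ΣR = (20.6 °C − 7.98 °C)/0.01475 = 856 W

Q = 856 W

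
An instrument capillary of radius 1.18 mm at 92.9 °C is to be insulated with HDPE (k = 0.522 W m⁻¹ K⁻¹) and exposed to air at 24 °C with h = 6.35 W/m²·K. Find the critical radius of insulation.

For a cylinder, r_cr = k_ins/h = 0.522/6.35 = 0.0822 m = 8.22 cm

r_cr = 8.22 cm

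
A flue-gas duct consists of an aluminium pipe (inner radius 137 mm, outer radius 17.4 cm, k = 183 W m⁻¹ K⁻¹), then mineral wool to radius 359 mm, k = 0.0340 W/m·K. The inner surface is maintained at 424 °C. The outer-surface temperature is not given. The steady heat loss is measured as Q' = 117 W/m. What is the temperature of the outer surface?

Series resistances:
  R'_aluminium = ln(0.174/0.137)/(2πk) = 0.2391/(2π·183) = 2.079×10^-4 m·K/W
  R'_mineral wool = ln(0.359/0.174)/(2πk) = 0.7243/(2π·0.0340) = 3.390 m·K/W
ΣR = 3.391 m·K/W
ΔT = Q'·ΣR = 117 × 3.391 = 396.7 K
Heat flows outward, so T_out = T_in − ΔT = 424 − 396.7 = 27.3 °C

T_out = 27.3 °C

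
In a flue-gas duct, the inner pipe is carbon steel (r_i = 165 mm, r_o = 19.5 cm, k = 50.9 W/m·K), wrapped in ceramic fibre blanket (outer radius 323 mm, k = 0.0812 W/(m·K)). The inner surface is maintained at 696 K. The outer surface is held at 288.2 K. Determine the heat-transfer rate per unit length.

Q' = 412 W/m

Treat each layer as a resistance in series:
  R'_carbon steel = ln(0.195/0.165)/(2πk) = 0.1671/(2π·50.9) = 5.223×10^-4 m·K/W
  R'_ceramic fibre blanket = ln(0.323/0.195)/(2πk) = 0.5047/(2π·0.0812) = 0.9891 m·K/W
ΣR = 5.223×10^-4 + 0.9891 = 0.9896 m·K/W
Q' = ΔT/ΣR = (696 K − 288.2 K)/0.9896 = 412 W/m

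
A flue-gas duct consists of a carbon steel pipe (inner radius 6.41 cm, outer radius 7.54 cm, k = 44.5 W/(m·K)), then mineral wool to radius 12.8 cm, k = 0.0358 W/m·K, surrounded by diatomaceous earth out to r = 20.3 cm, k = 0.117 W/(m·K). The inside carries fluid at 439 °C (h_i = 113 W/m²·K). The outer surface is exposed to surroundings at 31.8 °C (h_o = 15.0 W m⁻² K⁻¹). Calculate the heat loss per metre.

Series thermal resistances, inner to outer:
  R'_conv,in = 1/(2πr h) = 1/(2π·0.0641·113) = 0.02197 m·K/W
  R'_carbon steel = ln(0.0754/0.0641)/(2πk) = 0.1624/(2π·44.5) = 5.807×10^-4 m·K/W
  R'_mineral wool = ln(0.128/0.0754)/(2πk) = 0.5292/(2π·0.0358) = 2.353 m·K/W
  R'_diatomaceous earth = ln(0.203/0.128)/(2πk) = 0.4612/(2π·0.117) = 0.6273 m·K/W
  R'_conv,out = 1/(2πr h) = 1/(2π·0.203·15.0) = 0.05227 m·K/W
ΣR = 0.02197 + 5.807×10^-4 + 2.353 + 0.6273 + 0.05227 = 3.055 m·K/W
Q' = ΔT/ΣR = (439 °C − 31.8 °C)/3.055 = 133 W/m

Q' = 133 W/m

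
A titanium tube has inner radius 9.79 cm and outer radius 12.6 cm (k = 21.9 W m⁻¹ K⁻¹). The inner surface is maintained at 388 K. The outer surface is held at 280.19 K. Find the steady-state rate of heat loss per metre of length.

Q' = 2πk·ΔT/ln(r₂/r₁) = 2π × 21.9 × 107.81 / ln(0.126/0.0979) = 58800 W/m

Q' = 58.8 kW/m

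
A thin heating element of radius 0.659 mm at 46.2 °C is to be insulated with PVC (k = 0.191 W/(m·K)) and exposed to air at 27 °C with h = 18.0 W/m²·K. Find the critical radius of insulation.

For a cylinder, r_cr = k_ins/h = 0.191/18.0 = 0.0106 m = 1.06 cm

r_cr = 1.06 cm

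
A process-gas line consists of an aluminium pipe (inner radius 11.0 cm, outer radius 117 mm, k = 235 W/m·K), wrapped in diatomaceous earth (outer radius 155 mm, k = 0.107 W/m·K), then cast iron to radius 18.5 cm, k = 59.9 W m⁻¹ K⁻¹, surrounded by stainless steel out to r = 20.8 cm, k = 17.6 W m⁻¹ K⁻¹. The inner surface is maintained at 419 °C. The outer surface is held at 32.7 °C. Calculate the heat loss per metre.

Q' = 920 W/m

Series thermal resistances, inner to outer:
  R'_aluminium = ln(0.117/0.110)/(2πk) = 0.06169/(2π·235) = 4.178×10^-5 m·K/W
  R'_diatomaceous earth = ln(0.155/0.117)/(2πk) = 0.2813/(2π·0.107) = 0.4183 m·K/W
  R'_cast iron = ln(0.185/0.155)/(2πk) = 0.1769/(2π·59.9) = 4.701×10^-4 m·K/W
  R'_stainless steel = ln(0.208/0.185)/(2πk) = 0.1172/(2π·17.6) = 0.001060 m·K/W
ΣR = 4.178×10^-5 + 0.4183 + 4.701×10^-4 + 0.001060 = 0.4199 m·K/W
Q' = ΔT/ΣR = (419 °C − 32.7 °C)/0.4199 = 920 W/m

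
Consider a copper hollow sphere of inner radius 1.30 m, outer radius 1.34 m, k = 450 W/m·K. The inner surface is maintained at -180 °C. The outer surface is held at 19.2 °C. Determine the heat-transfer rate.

Q = 4πk·ΔT/(1/r₁ − 1/r₂) = 4π × 450 × 199.2 / (1/1.30 − 1/1.34) = 4.91×10^7 W

Q = 49100 kW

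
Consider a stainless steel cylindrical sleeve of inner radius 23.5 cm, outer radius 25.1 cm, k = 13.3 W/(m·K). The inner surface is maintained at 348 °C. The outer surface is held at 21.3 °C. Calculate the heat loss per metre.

Q' = 414 kW/m

Q' = 2πk·ΔT/ln(r₂/r₁) = 2π × 13.3 × 326.7 / ln(0.251/0.235) = 4.14×10^5 W/m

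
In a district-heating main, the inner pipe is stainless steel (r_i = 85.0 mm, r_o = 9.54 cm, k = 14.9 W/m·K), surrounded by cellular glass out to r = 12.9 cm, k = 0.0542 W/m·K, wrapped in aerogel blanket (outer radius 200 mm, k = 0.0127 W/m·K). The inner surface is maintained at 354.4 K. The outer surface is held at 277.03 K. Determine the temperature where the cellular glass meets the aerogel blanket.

T = 343.6 K

Resistance network (inner→outer):
  R'_stainless steel = ln(0.0954/0.0850)/(2πk) = 0.1154/(2π·14.9) = 0.001233 m·K/W
  R'_cellular glass = ln(0.129/0.0954)/(2πk) = 0.3017/(2π·0.0542) = 0.8860 m·K/W
  R'_aerogel blanket = ln(0.200/0.129)/(2πk) = 0.4385/(2π·0.0127) = 5.495 m·K/W
ΣR = 0.001233 + 0.8860 + 5.495 = 6.382 m·K/W
Q' = ΔT/ΣR = (354.4 K − 277.03 K)/6.382 = 12.12 W/m
From the inner boundary to the cellular glass/aerogel blanket interface, ΣR_partial = 0.8872 m·K/W.
T_interface = T_in − Q'·ΣR_partial = 354.4 K − (12.12)(0.8872) = 343.6 K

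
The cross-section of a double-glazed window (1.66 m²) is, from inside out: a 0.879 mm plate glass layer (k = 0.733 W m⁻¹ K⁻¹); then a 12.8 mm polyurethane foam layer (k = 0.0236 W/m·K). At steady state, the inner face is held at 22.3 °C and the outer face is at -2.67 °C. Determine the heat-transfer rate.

Series thermal resistances, inner to outer:
  R_plate glass = L/(kA) = 8.79×10^-4/(0.733·1.66) = 7.224×10^-4 K/W
  R_polyurethane foam = L/(kA) = 0.0128/(0.0236·1.66) = 0.3267 K/W
ΣR = 7.224×10^-4 + 0.3267 = 0.3274 K/W
Q = ΔT/ΣR = (22.3 °C − -2.67 °C)/0.3274 = 76.3 W

Q = 76.3 W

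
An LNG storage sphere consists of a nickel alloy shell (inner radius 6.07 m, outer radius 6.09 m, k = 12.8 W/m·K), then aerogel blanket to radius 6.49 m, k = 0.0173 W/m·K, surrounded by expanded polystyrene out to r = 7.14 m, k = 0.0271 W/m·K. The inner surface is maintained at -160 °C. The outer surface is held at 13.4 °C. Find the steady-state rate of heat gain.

Treat each layer as a resistance in series:
  R_nickel alloy = (1/6.07 − 1/6.09)/(4πk) = 5.410×10^-4/(4π·12.8) = 3.364×10^-6 K/W
  R_aerogel blanket = (1/6.09 − 1/6.49)/(4πk) = 0.01012/(4π·0.0173) = 0.04655 K/W
  R_expanded polystyrene = (1/6.49 − 1/7.14)/(4πk) = 0.01403/(4π·0.0271) = 0.04119 K/W
ΣR = 3.364×10^-6 + 0.04655 + 0.04119 = 0.08774 K/W
Q = ΔT/ΣR = (-160 °C − 13.4 °C)/0.08774 = -1980 W
(Negative Q ⇒ heat flows inward; heat gain = 1980 W.)

Q = 1980 W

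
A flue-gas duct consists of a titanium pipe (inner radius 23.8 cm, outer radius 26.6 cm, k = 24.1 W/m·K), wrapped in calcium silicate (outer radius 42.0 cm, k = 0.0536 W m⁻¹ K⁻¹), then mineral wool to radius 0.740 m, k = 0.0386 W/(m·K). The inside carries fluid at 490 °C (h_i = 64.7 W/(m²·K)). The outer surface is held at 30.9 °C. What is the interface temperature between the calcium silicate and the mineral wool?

T = 320 °C

Resistance network (inner→outer):
  R'_conv,in = 1/(2πr h) = 1/(2π·0.238·64.7) = 0.01034 m·K/W
  R'_titanium = ln(0.266/0.238)/(2πk) = 0.1112/(2π·24.1) = 7.345×10^-4 m·K/W
  R'_calcium silicate = ln(0.420/0.266)/(2πk) = 0.4568/(2π·0.0536) = 1.356 m·K/W
  R'_mineral wool = ln(0.740/0.420)/(2πk) = 0.5664/(2π·0.0386) = 2.335 m·K/W
ΣR = 0.01034 + 7.345×10^-4 + 1.356 + 2.335 = 3.702 m·K/W
Q' = ΔT/ΣR = (490 °C − 30.9 °C)/3.702 = 124.0 W/m
From the inner boundary to the calcium silicate/mineral wool interface, ΣR_partial = 1.367 m·K/W.
T_interface = T_in − Q'·ΣR_partial = 490 °C − (124.0)(1.367) = 320 °C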